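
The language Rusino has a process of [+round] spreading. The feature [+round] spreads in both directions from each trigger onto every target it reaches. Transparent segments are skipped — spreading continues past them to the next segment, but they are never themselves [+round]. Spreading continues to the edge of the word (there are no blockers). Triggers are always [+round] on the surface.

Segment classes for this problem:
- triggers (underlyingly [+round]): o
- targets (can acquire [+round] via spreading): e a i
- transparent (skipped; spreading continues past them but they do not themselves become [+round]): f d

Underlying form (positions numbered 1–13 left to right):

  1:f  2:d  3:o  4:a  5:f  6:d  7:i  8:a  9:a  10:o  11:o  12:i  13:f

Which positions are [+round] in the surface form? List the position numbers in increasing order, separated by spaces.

From /o/ at 3 rightward: 4 /a/ → [+round]; 5 /f/ transparent; 6 /d/ transparent; 7 /i/ → [+round]; 8 /a/ → [+round]; 9 /a/ → [+round]; 10 /o/ is itself a trigger — this domain ends here.
From /o/ at 3 leftward: 2 /d/ transparent; 1 /f/ transparent; word edge.
From /o/ at 10 rightward: 11 /o/ is itself a trigger — this domain ends here.
From /o/ at 10 leftward: 9 /a/ → [+round]; 8 /a/ → [+round]; 7 /i/ → [+round]; 6 /d/ transparent; 5 /f/ transparent; 4 /a/ → [+round]; 3 /o/ is itself a trigger — this domain ends here.
From /o/ at 11 rightward: 12 /i/ → [+round]; 13 /f/ transparent; word edge.
From /o/ at 11 leftward: 10 /o/ is itself a trigger — this domain ends here.

3 4 7 8 9 10 11 12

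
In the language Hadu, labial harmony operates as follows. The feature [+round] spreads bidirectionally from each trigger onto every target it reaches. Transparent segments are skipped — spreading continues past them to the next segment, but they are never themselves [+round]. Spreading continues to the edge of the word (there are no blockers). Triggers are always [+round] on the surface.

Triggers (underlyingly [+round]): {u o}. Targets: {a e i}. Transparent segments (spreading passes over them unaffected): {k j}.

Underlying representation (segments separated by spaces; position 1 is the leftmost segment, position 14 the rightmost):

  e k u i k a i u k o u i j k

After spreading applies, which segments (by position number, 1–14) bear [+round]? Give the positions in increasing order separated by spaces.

1 3 4 6 7 8 10 11 12

From /u/ at 3 rightward: 4 /i/ → [+round]; 5 /k/ transparent; 6 /a/ → [+round]; 7 /i/ → [+round]; 8 /u/ is itself a trigger — this domain ends here.
From /u/ at 3 leftward: 2 /k/ transparent; 1 /e/ → [+round]; word edge.
From /u/ at 8 rightward: 9 /k/ transparent; 10 /o/ is itself a trigger — this domain ends here.
From /u/ at 8 leftward: 7 /i/ → [+round]; 6 /a/ → [+round]; 5 /k/ transparent; 4 /i/ → [+round]; 3 /u/ is itself a trigger — this domain ends here.
From /o/ at 10 rightward: 11 /u/ is itself a trigger — this domain ends here.
From /o/ at 10 leftward: 9 /k/ transparent; 8 /u/ is itself a trigger — this domain ends here.
From /u/ at 11 rightward: 12 /i/ → [+round]; 13 /j/ transparent; 14 /k/ transparent; word edge.
From /u/ at 11 leftward: 10 /o/ is itself a trigger — this domain ends here.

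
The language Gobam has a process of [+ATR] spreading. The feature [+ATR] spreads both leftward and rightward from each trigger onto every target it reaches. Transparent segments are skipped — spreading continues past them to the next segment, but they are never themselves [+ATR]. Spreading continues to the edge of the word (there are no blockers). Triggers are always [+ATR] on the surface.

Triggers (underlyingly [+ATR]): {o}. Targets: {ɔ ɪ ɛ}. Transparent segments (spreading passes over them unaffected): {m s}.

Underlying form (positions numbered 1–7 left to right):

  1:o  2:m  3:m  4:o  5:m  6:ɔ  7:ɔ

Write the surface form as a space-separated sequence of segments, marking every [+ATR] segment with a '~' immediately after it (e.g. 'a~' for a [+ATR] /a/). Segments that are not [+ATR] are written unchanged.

o~ m m o~ m ɔ~ ɔ~

From /o/ at 1 rightward: 2 /m/ transparent; 3 /m/ transparent; 4 /o/ is itself a trigger — this domain ends here.
From /o/ at 1 leftward: word edge.
From /o/ at 4 rightward: 5 /m/ transparent; 6 /ɔ/ → [+ATR]; 7 /ɔ/ → [+ATR]; word edge.
From /o/ at 4 leftward: 3 /m/ transparent; 2 /m/ transparent; 1 /o/ is itself a trigger — this domain ends here.
[+ATR] positions on the surface: 1 4 6 7.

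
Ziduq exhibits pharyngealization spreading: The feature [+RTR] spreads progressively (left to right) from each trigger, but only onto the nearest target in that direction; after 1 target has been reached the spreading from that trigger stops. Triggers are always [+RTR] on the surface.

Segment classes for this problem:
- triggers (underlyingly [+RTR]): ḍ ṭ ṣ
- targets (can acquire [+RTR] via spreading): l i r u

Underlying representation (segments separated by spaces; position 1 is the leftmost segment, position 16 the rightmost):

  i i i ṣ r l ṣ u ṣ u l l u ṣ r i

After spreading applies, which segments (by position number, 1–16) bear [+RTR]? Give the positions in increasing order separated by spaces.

From /ṣ/ at 4 rightward: 5 /r/ → [+RTR]; bound reached.
From /ṣ/ at 7 rightward: 8 /u/ → [+RTR]; bound reached.
From /ṣ/ at 9 rightward: 10 /u/ → [+RTR]; bound reached.
From /ṣ/ at 14 rightward: 15 /r/ → [+RTR]; bound reached.
Targets with no active source: positions 1 2 3 6 11 12 13 16 stay [-emphatic].

4 5 7 8 9 10 14 15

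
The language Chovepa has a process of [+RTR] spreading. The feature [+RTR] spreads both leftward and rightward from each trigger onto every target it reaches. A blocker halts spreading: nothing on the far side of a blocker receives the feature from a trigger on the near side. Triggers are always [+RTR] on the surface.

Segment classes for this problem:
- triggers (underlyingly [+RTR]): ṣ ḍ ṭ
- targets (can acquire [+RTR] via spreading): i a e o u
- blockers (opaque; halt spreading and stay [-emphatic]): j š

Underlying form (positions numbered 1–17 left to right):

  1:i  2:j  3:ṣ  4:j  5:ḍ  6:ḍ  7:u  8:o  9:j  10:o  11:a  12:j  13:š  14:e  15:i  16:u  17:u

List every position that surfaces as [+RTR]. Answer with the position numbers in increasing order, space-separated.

From /ṣ/ at 3 rightward: 4 /j/ blocks.
From /ṣ/ at 3 leftward: 2 /j/ blocks.
From /ḍ/ at 5 rightward: 6 /ḍ/ is itself a trigger — this domain ends here.
From /ḍ/ at 5 leftward: 4 /j/ blocks.
From /ḍ/ at 6 rightward: 7 /u/ → [+RTR]; 8 /o/ → [+RTR]; 9 /j/ blocks.
From /ḍ/ at 6 leftward: 5 /ḍ/ is itself a trigger — this domain ends here.
Targets with no active source: positions 1 10 11 14 15 16 17 stay [-emphatic].

3 5 6 7 8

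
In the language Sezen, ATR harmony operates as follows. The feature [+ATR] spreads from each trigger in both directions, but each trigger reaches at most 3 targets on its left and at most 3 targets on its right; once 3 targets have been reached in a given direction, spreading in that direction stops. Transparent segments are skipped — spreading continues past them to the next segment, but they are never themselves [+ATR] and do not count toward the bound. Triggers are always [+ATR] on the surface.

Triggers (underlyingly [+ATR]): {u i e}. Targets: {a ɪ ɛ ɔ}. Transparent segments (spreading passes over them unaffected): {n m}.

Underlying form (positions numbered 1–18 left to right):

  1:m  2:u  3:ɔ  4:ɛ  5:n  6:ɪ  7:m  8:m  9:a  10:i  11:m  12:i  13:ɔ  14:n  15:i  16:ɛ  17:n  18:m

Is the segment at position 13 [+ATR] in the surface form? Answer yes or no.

yes

From /u/ at 2 rightward: 3 /ɔ/ → [+ATR]; 4 /ɛ/ → [+ATR]; 5 /n/ transparent; 6 /ɪ/ → [+ATR]; bound reached.
From /u/ at 2 leftward: 1 /m/ transparent; word edge.
From /i/ at 10 rightward: 11 /m/ transparent; 12 /i/ is itself a trigger — this domain ends here.
From /i/ at 10 leftward: 9 /a/ → [+ATR]; 8 /m/ transparent; 7 /m/ transparent; 6 /ɪ/ → [+ATR]; 5 /n/ transparent; 4 /ɛ/ → [+ATR]; bound reached.
From /i/ at 12 rightward: 13 /ɔ/ → [+ATR]; 14 /n/ transparent; 15 /i/ is itself a trigger — this domain ends here.
From /i/ at 12 leftward: 11 /m/ transparent; 10 /i/ is itself a trigger — this domain ends here.
From /i/ at 15 rightward: 16 /ɛ/ → [+ATR]; 17 /n/ transparent; 18 /m/ transparent; word edge.
From /i/ at 15 leftward: 14 /n/ transparent; 13 /ɔ/ → [+ATR]; 12 /i/ is itself a trigger — this domain ends here.
[+ATR] positions on the surface: 2 3 4 6 9 10 12 13 15 16.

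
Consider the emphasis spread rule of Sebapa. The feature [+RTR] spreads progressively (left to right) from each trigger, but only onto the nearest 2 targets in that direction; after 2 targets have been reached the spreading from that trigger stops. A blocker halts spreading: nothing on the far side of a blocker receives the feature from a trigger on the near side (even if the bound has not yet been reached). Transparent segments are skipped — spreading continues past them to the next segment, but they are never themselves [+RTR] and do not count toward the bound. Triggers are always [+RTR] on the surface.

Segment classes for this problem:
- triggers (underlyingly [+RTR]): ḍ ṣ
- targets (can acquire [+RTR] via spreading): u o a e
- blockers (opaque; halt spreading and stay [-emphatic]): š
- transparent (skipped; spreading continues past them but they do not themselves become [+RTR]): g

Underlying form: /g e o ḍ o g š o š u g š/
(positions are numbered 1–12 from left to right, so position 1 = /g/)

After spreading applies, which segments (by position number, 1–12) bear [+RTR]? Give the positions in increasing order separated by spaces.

From /ḍ/ at 4 rightward: 5 /o/ → [+RTR]; 6 /g/ transparent; 7 /š/ blocks.
Targets with no active source: positions 2 3 8 10 stay [-emphatic].

4 5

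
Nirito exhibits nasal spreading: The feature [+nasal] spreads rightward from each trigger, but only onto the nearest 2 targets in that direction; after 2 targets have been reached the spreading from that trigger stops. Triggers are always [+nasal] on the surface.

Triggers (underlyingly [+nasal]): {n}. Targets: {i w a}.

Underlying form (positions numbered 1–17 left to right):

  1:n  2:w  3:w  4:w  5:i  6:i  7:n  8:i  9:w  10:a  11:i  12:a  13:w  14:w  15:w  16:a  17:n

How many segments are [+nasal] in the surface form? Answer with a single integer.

From /n/ at 1 rightward: 2 /w/ → [+nasal]; 3 /w/ → [+nasal]; bound reached.
From /n/ at 7 rightward: 8 /i/ → [+nasal]; 9 /w/ → [+nasal]; bound reached.
From /n/ at 17 rightward: word edge.
Targets with no active source: positions 4 5 6 10 11 12 13 14 15 16 stay [-nasal].
[+nasal] positions on the surface: 1 2 3 7 8 9 17.

7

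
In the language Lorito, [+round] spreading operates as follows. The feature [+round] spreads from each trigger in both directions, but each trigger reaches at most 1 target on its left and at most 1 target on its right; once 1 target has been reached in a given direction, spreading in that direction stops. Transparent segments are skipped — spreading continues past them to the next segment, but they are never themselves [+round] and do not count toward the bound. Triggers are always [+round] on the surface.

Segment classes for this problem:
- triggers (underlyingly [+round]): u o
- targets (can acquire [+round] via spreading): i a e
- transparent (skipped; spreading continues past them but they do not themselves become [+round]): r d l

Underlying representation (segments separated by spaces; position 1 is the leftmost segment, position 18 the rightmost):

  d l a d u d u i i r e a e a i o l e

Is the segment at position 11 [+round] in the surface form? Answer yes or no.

From /u/ at 5 rightward: 6 /d/ transparent; 7 /u/ is itself a trigger — this domain ends here.
From /u/ at 5 leftward: 4 /d/ transparent; 3 /a/ → [+round]; bound reached.
From /u/ at 7 rightward: 8 /i/ → [+round]; bound reached.
From /u/ at 7 leftward: 6 /d/ transparent; 5 /u/ is itself a trigger — this domain ends here.
From /o/ at 16 rightward: 17 /l/ transparent; 18 /e/ → [+round]; bound reached.
From /o/ at 16 leftward: 15 /i/ → [+round]; bound reached.
Targets with no active source: positions 9 11 12 13 14 stay [-round].
[+round] positions on the surface: 3 5 7 8 15 16 18.

no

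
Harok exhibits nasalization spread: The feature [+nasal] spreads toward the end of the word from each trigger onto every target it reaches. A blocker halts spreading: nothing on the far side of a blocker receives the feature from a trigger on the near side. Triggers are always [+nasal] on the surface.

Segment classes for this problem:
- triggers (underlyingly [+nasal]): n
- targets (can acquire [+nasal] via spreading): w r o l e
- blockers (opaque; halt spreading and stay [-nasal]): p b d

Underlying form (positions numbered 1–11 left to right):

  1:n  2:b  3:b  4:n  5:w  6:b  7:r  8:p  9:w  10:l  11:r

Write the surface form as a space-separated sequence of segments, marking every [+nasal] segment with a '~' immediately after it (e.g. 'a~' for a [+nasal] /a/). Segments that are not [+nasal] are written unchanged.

From /n/ at 1 rightward: 2 /b/ blocks.
From /n/ at 4 rightward: 5 /w/ → [+nasal]; 6 /b/ blocks.
Targets with no active source: positions 7 9 10 11 stay [-nasal].
[+nasal] positions on the surface: 1 4 5.

n~ b b n~ w~ b r p w l r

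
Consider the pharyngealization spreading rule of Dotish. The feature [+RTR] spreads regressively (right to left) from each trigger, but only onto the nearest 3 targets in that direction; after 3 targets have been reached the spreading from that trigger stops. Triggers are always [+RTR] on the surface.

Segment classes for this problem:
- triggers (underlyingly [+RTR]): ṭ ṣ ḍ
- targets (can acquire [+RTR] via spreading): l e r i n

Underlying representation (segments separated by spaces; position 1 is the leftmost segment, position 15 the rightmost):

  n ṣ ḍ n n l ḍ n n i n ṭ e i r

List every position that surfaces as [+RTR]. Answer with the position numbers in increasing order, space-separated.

From /ṣ/ at 2 leftward: 1 /n/ → [+RTR]; word edge.
From /ḍ/ at 3 leftward: 2 /ṣ/ is itself a trigger — this domain ends here.
From /ḍ/ at 7 leftward: 6 /l/ → [+RTR]; 5 /n/ → [+RTR]; 4 /n/ → [+RTR]; bound reached.
From /ṭ/ at 12 leftward: 11 /n/ → [+RTR]; 10 /i/ → [+RTR]; 9 /n/ → [+RTR]; bound reached.
Targets with no active source: positions 8 13 14 15 stay [-emphatic].

1 2 3 4 5 6 7 9 10 11 12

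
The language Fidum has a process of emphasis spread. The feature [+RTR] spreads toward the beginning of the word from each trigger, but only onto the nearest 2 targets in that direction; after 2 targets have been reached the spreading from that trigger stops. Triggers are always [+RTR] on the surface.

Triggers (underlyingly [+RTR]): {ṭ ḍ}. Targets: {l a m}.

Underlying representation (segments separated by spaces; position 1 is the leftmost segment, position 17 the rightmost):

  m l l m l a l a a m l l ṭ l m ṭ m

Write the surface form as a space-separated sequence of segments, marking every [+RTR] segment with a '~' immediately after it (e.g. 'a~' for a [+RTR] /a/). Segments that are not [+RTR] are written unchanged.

m l l m l a l a a m l~ l~ ṭ~ l~ m~ ṭ~ m

From /ṭ/ at 13 leftward: 12 /l/ → [+RTR]; 11 /l/ → [+RTR]; bound reached.
From /ṭ/ at 16 leftward: 15 /m/ → [+RTR]; 14 /l/ → [+RTR]; bound reached.
Targets with no active source: positions 1 2 3 4 5 6 7 8 9 10 17 stay [-emphatic].
[+RTR] positions on the surface: 11 12 13 14 15 16.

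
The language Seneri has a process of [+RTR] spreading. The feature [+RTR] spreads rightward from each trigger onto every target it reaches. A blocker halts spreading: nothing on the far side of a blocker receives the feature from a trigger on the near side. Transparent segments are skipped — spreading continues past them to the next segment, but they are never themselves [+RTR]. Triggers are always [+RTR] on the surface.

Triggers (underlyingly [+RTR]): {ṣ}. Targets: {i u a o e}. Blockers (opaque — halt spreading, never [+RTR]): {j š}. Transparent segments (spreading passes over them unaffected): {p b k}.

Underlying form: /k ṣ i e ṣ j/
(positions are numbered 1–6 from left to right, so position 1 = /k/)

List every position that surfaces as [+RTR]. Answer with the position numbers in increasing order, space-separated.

2 3 4 5

From /ṣ/ at 2 rightward: 3 /i/ → [+RTR]; 4 /e/ → [+RTR]; 5 /ṣ/ is itself a trigger — this domain ends here.
From /ṣ/ at 5 rightward: 6 /j/ blocks.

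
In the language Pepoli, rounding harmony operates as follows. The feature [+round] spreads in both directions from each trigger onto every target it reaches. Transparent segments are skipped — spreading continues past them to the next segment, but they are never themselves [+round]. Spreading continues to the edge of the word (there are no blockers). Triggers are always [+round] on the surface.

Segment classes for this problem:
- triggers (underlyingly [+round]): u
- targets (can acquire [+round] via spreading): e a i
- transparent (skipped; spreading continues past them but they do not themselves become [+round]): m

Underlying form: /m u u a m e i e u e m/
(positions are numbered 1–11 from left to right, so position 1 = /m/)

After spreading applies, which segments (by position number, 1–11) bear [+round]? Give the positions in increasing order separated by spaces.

From /u/ at 2 rightward: 3 /u/ is itself a trigger — this domain ends here.
From /u/ at 2 leftward: 1 /m/ transparent; word edge.
From /u/ at 3 rightward: 4 /a/ → [+round]; 5 /m/ transparent; 6 /e/ → [+round]; 7 /i/ → [+round]; 8 /e/ → [+round]; 9 /u/ is itself a trigger — this domain ends here.
From /u/ at 3 leftward: 2 /u/ is itself a trigger — this domain ends here.
From /u/ at 9 rightward: 10 /e/ → [+round]; 11 /m/ transparent; word edge.
From /u/ at 9 leftward: 8 /e/ → [+round]; 7 /i/ → [+round]; 6 /e/ → [+round]; 5 /m/ transparent; 4 /a/ → [+round]; 3 /u/ is itself a trigger — this domain ends here.

2 3 4 6 7 8 9 10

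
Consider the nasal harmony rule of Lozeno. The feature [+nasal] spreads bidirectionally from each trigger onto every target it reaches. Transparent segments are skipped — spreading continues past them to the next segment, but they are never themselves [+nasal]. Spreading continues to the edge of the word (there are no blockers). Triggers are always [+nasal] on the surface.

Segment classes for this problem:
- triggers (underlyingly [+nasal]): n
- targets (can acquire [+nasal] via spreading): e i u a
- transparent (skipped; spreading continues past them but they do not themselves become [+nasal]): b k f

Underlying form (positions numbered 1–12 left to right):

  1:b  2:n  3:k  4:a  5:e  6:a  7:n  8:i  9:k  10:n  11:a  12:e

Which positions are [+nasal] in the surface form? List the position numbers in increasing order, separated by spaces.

2 4 5 6 7 8 10 11 12

From /n/ at 2 rightward: 3 /k/ transparent; 4 /a/ → [+nasal]; 5 /e/ → [+nasal]; 6 /a/ → [+nasal]; 7 /n/ is itself a trigger — this domain ends here.
From /n/ at 2 leftward: 1 /b/ transparent; word edge.
From /n/ at 7 rightward: 8 /i/ → [+nasal]; 9 /k/ transparent; 10 /n/ is itself a trigger — this domain ends here.
From /n/ at 7 leftward: 6 /a/ → [+nasal]; 5 /e/ → [+nasal]; 4 /a/ → [+nasal]; 3 /k/ transparent; 2 /n/ is itself a trigger — this domain ends here.
From /n/ at 10 rightward: 11 /a/ → [+nasal]; 12 /e/ → [+nasal]; word edge.
From /n/ at 10 leftward: 9 /k/ transparent; 8 /i/ → [+nasal]; 7 /n/ is itself a trigger — this domain ends here.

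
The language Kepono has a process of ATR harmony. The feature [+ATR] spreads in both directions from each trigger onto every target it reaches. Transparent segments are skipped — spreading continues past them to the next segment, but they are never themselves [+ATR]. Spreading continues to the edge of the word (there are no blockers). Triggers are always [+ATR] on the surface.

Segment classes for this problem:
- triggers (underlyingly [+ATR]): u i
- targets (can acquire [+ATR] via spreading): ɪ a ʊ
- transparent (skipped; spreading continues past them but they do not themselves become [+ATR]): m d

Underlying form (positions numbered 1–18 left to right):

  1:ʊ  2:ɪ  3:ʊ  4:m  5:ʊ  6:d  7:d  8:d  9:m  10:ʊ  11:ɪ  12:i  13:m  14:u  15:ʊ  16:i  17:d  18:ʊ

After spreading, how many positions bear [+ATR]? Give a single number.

From /i/ at 12 rightward: 13 /m/ transparent; 14 /u/ is itself a trigger — this domain ends here.
From /i/ at 12 leftward: 11 /ɪ/ → [+ATR]; 10 /ʊ/ → [+ATR]; 9 /m/ transparent; 8 /d/ transparent; 7 /d/ transparent; 6 /d/ transparent; 5 /ʊ/ → [+ATR]; 4 /m/ transparent; 3 /ʊ/ → [+ATR]; 2 /ɪ/ → [+ATR]; 1 /ʊ/ → [+ATR]; word edge.
From /u/ at 14 rightward: 15 /ʊ/ → [+ATR]; 16 /i/ is itself a trigger — this domain ends here.
From /u/ at 14 leftward: 13 /m/ transparent; 12 /i/ is itself a trigger — this domain ends here.
From /i/ at 16 rightward: 17 /d/ transparent; 18 /ʊ/ → [+ATR]; word edge.
From /i/ at 16 leftward: 15 /ʊ/ → [+ATR]; 14 /u/ is itself a trigger — this domain ends here.
[+ATR] positions on the surface: 1 2 3 5 10 11 12 14 15 16 18.

11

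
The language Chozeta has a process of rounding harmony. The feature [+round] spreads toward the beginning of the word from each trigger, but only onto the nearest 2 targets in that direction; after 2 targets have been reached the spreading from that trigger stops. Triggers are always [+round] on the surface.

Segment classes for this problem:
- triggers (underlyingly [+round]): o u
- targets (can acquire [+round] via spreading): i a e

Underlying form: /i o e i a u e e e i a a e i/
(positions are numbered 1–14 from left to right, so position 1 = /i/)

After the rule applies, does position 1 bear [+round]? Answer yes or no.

yes

From /o/ at 2 leftward: 1 /i/ → [+round]; word edge.
From /u/ at 6 leftward: 5 /a/ → [+round]; 4 /i/ → [+round]; bound reached.
Targets with no active source: positions 3 7 8 9 10 11 12 13 14 stay [-round].
[+round] positions on the surface: 1 2 4 5 6.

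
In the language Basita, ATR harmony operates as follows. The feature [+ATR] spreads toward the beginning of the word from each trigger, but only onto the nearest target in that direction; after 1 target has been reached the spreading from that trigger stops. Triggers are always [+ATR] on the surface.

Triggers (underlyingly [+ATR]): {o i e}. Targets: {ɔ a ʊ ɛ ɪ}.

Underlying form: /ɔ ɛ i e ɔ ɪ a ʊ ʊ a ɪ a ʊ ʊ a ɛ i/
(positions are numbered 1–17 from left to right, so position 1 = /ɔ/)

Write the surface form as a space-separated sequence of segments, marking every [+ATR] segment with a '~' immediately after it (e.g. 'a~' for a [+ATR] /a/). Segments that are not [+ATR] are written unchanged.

From /i/ at 3 leftward: 2 /ɛ/ → [+ATR]; bound reached.
From /e/ at 4 leftward: 3 /i/ is itself a trigger — this domain ends here.
From /i/ at 17 leftward: 16 /ɛ/ → [+ATR]; bound reached.
Targets with no active source: positions 1 5 6 7 8 9 10 11 12 13 14 15 stay [-ATR].
[+ATR] positions on the surface: 2 3 4 16 17.

ɔ ɛ~ i~ e~ ɔ ɪ a ʊ ʊ a ɪ a ʊ ʊ a ɛ~ i~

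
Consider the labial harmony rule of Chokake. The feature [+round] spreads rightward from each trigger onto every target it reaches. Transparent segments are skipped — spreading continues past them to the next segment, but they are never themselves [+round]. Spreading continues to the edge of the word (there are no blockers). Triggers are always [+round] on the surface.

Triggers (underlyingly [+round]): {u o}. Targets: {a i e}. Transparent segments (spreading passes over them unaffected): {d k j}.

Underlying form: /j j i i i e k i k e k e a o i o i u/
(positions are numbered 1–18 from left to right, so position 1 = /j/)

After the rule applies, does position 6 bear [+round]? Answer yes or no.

no

From /o/ at 14 rightward: 15 /i/ → [+round]; 16 /o/ is itself a trigger — this domain ends here.
From /o/ at 16 rightward: 17 /i/ → [+round]; 18 /u/ is itself a trigger — this domain ends here.
From /u/ at 18 rightward: word edge.
Targets with no active source: positions 3 4 5 6 8 10 12 13 stay [-round].
[+round] positions on the surface: 14 15 16 17 18.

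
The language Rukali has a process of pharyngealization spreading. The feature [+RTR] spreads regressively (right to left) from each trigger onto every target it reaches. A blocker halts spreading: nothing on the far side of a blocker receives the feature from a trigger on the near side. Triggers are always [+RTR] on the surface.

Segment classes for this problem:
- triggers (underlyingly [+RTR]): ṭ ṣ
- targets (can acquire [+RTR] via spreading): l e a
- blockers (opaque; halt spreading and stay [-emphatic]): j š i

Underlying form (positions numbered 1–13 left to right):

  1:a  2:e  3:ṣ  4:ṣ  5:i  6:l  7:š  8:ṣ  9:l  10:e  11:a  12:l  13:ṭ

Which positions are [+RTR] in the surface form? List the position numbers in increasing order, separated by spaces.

1 2 3 4 8 9 10 11 12 13

From /ṣ/ at 3 leftward: 2 /e/ → [+RTR]; 1 /a/ → [+RTR]; word edge.
From /ṣ/ at 4 leftward: 3 /ṣ/ is itself a trigger — this domain ends here.
From /ṣ/ at 8 leftward: 7 /š/ blocks.
From /ṭ/ at 13 leftward: 12 /l/ → [+RTR]; 11 /a/ → [+RTR]; 10 /e/ → [+RTR]; 9 /l/ → [+RTR]; 8 /ṣ/ is itself a trigger — this domain ends here.
Target with no active source: position 6 stays [-emphatic].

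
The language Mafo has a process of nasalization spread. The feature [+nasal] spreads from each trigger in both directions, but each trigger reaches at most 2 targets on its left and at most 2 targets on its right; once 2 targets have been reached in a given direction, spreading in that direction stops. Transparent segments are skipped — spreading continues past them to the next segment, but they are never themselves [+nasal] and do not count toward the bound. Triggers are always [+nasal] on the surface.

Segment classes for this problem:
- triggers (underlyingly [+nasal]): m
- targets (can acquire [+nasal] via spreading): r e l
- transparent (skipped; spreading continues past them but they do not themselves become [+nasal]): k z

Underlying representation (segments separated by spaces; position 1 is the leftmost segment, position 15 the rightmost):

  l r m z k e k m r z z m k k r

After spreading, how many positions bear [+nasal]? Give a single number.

From /m/ at 3 rightward: 4 /z/ transparent; 5 /k/ transparent; 6 /e/ → [+nasal]; 7 /k/ transparent; 8 /m/ is itself a trigger — this domain ends here.
From /m/ at 3 leftward: 2 /r/ → [+nasal]; 1 /l/ → [+nasal]; bound reached.
From /m/ at 8 rightward: 9 /r/ → [+nasal]; 10 /z/ transparent; 11 /z/ transparent; 12 /m/ is itself a trigger — this domain ends here.
From /m/ at 8 leftward: 7 /k/ transparent; 6 /e/ → [+nasal]; 5 /k/ transparent; 4 /z/ transparent; 3 /m/ is itself a trigger — this domain ends here.
From /m/ at 12 rightward: 13 /k/ transparent; 14 /k/ transparent; 15 /r/ → [+nasal]; word edge.
From /m/ at 12 leftward: 11 /z/ transparent; 10 /z/ transparent; 9 /r/ → [+nasal]; 8 /m/ is itself a trigger — this domain ends here.
[+nasal] positions on the surface: 1 2 3 6 8 9 12 15.

8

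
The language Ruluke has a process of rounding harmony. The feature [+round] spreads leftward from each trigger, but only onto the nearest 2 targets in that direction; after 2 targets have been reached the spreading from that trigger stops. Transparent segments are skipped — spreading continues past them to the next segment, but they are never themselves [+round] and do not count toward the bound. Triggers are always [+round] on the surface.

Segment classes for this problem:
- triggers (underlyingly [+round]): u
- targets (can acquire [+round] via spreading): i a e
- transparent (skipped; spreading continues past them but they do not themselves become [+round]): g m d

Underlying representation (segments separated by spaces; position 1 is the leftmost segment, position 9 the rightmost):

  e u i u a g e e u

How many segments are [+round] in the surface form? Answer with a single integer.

From /u/ at 2 leftward: 1 /e/ → [+round]; word edge.
From /u/ at 4 leftward: 3 /i/ → [+round]; 2 /u/ is itself a trigger — this domain ends here.
From /u/ at 9 leftward: 8 /e/ → [+round]; 7 /e/ → [+round]; bound reached.
Target with no active source: position 5 stays [-round].
[+round] positions on the surface: 1 2 3 4 7 8 9.

7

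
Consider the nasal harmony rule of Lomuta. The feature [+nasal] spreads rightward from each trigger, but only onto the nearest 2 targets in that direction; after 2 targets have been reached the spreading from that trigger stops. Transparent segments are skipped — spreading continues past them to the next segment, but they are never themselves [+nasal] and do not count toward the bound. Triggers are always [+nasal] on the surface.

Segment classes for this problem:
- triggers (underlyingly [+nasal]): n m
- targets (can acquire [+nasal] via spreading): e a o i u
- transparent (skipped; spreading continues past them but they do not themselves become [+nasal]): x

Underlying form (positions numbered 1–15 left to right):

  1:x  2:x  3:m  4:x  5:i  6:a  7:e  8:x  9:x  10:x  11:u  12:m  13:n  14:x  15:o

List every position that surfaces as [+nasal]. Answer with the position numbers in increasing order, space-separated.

From /m/ at 3 rightward: 4 /x/ transparent; 5 /i/ → [+nasal]; 6 /a/ → [+nasal]; bound reached.
From /m/ at 12 rightward: 13 /n/ is itself a trigger — this domain ends here.
From /n/ at 13 rightward: 14 /x/ transparent; 15 /o/ → [+nasal]; word edge.
Targets with no active source: positions 7 11 stay [-nasal].

3 5 6 12 13 15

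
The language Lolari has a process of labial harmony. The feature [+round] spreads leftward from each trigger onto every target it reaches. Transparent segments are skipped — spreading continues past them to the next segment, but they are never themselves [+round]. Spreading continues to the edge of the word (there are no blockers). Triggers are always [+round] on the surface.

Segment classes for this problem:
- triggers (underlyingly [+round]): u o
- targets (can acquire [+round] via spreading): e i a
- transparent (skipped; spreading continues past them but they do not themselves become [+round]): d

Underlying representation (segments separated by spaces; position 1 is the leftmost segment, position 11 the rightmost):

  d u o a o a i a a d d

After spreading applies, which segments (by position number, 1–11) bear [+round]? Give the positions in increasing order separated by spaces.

2 3 4 5

From /u/ at 2 leftward: 1 /d/ transparent; word edge.
From /o/ at 3 leftward: 2 /u/ is itself a trigger — this domain ends here.
From /o/ at 5 leftward: 4 /a/ → [+round]; 3 /o/ is itself a trigger — this domain ends here.
Targets with no active source: positions 6 7 8 9 stay [-round].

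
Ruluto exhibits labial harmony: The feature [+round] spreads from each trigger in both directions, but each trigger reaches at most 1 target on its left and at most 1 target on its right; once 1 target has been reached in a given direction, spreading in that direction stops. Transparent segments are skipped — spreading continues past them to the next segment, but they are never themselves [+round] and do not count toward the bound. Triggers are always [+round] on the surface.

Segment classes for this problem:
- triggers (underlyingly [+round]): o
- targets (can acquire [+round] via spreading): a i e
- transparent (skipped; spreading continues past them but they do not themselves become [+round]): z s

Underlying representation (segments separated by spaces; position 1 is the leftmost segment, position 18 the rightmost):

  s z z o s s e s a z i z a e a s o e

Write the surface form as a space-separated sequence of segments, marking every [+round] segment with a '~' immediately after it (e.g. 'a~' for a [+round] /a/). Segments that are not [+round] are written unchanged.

s z z o~ s s e~ s a z i z a e a~ s o~ e~

From /o/ at 4 rightward: 5 /s/ transparent; 6 /s/ transparent; 7 /e/ → [+round]; bound reached.
From /o/ at 4 leftward: 3 /z/ transparent; 2 /z/ transparent; 1 /s/ transparent; word edge.
From /o/ at 17 rightward: 18 /e/ → [+round]; bound reached.
From /o/ at 17 leftward: 16 /s/ transparent; 15 /a/ → [+round]; bound reached.
Targets with no active source: positions 9 11 13 14 stay [-round].
[+round] positions on the surface: 4 7 15 17 18.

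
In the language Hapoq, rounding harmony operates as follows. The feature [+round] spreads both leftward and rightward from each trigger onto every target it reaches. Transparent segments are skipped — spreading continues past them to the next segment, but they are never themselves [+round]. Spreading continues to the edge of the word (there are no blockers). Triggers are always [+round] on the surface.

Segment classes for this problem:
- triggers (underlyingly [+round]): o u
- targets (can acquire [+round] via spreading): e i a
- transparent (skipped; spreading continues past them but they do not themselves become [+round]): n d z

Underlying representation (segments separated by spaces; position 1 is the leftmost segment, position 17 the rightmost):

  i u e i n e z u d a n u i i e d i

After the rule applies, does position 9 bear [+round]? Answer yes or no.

no

From /u/ at 2 rightward: 3 /e/ → [+round]; 4 /i/ → [+round]; 5 /n/ transparent; 6 /e/ → [+round]; 7 /z/ transparent; 8 /u/ is itself a trigger — this domain ends here.
From /u/ at 2 leftward: 1 /i/ → [+round]; word edge.
From /u/ at 8 rightward: 9 /d/ transparent; 10 /a/ → [+round]; 11 /n/ transparent; 12 /u/ is itself a trigger — this domain ends here.
From /u/ at 8 leftward: 7 /z/ transparent; 6 /e/ → [+round]; 5 /n/ transparent; 4 /i/ → [+round]; 3 /e/ → [+round]; 2 /u/ is itself a trigger — this domain ends here.
From /u/ at 12 rightward: 13 /i/ → [+round]; 14 /i/ → [+round]; 15 /e/ → [+round]; 16 /d/ transparent; 17 /i/ → [+round]; word edge.
From /u/ at 12 leftward: 11 /n/ transparent; 10 /a/ → [+round]; 9 /d/ transparent; 8 /u/ is itself a trigger — this domain ends here.
[+round] positions on the surface: 1 2 3 4 6 8 10 12 13 14 15 17.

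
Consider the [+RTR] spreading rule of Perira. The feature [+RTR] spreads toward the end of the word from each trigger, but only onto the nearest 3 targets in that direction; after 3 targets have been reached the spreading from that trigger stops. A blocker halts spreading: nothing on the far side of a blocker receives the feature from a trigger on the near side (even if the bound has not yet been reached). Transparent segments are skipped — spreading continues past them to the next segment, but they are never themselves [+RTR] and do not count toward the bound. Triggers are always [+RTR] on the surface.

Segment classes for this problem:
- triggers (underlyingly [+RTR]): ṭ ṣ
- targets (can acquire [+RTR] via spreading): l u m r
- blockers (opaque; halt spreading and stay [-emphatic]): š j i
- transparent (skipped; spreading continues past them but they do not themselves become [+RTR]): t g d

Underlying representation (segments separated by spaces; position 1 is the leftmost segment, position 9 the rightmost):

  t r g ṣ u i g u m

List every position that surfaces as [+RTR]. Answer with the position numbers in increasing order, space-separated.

4 5

From /ṣ/ at 4 rightward: 5 /u/ → [+RTR]; 6 /i/ blocks.
Targets with no active source: positions 2 8 9 stay [-emphatic].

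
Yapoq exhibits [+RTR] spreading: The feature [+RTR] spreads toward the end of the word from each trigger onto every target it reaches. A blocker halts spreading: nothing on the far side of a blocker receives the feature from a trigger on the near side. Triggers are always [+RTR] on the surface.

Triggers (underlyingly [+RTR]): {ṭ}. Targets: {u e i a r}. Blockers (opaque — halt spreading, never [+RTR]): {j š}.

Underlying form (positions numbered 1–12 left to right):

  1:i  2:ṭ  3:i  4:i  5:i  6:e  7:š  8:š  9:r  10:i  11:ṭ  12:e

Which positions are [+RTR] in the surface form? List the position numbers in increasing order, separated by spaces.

2 3 4 5 6 11 12

From /ṭ/ at 2 rightward: 3 /i/ → [+RTR]; 4 /i/ → [+RTR]; 5 /i/ → [+RTR]; 6 /e/ → [+RTR]; 7 /š/ blocks.
From /ṭ/ at 11 rightward: 12 /e/ → [+RTR]; word edge.
Targets with no active source: positions 1 9 10 stay [-emphatic].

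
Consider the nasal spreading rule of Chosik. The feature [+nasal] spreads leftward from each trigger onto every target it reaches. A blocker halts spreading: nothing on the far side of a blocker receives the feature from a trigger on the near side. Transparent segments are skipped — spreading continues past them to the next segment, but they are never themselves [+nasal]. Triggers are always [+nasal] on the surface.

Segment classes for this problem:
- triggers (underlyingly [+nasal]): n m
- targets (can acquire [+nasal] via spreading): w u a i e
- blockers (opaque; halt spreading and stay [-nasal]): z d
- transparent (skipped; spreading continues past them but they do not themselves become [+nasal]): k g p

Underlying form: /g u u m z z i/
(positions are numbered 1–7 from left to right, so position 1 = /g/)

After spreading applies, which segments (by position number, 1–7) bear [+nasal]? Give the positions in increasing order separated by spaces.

From /m/ at 4 leftward: 3 /u/ → [+nasal]; 2 /u/ → [+nasal]; 1 /g/ transparent; word edge.
Target with no active source: position 7 stays [-nasal].

2 3 4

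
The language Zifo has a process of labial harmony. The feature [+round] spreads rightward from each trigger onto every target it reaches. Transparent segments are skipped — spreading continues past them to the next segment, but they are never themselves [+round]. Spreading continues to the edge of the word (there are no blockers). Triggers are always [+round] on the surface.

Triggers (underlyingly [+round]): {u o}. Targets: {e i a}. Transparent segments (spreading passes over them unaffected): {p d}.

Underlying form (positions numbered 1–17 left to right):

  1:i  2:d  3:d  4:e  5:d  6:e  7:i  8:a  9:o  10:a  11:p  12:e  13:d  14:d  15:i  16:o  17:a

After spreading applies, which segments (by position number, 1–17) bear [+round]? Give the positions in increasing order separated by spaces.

From /o/ at 9 rightward: 10 /a/ → [+round]; 11 /p/ transparent; 12 /e/ → [+round]; 13 /d/ transparent; 14 /d/ transparent; 15 /i/ → [+round]; 16 /o/ is itself a trigger — this domain ends here.
From /o/ at 16 rightward: 17 /a/ → [+round]; word edge.
Targets with no active source: positions 1 4 6 7 8 stay [-round].

9 10 12 15 16 17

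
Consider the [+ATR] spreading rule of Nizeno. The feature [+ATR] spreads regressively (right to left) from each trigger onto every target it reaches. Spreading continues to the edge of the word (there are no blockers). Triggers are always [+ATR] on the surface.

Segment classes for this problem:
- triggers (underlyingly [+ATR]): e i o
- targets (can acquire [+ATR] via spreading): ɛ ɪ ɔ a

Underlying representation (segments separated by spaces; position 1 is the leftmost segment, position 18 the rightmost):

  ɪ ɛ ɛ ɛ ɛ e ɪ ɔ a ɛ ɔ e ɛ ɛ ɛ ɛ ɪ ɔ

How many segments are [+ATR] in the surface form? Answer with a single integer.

12

From /e/ at 6 leftward: 5 /ɛ/ → [+ATR]; 4 /ɛ/ → [+ATR]; 3 /ɛ/ → [+ATR]; 2 /ɛ/ → [+ATR]; 1 /ɪ/ → [+ATR]; word edge.
From /e/ at 12 leftward: 11 /ɔ/ → [+ATR]; 10 /ɛ/ → [+ATR]; 9 /a/ → [+ATR]; 8 /ɔ/ → [+ATR]; 7 /ɪ/ → [+ATR]; 6 /e/ is itself a trigger — this domain ends here.
Targets with no active source: positions 13 14 15 16 17 18 stay [-ATR].
[+ATR] positions on the surface: 1 2 3 4 5 6 7 8 9 10 11 12.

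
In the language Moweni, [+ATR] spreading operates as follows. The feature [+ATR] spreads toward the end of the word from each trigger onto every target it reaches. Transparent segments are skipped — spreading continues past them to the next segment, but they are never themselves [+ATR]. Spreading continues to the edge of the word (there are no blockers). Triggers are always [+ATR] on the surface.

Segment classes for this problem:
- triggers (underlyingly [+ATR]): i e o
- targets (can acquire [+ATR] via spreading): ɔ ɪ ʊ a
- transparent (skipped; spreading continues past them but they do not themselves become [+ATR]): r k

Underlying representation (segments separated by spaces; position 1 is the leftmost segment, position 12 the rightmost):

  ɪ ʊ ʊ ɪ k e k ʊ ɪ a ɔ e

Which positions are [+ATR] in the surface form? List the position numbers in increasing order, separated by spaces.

6 8 9 10 11 12

From /e/ at 6 rightward: 7 /k/ transparent; 8 /ʊ/ → [+ATR]; 9 /ɪ/ → [+ATR]; 10 /a/ → [+ATR]; 11 /ɔ/ → [+ATR]; 12 /e/ is itself a trigger — this domain ends here.
From /e/ at 12 rightward: word edge.
Targets with no active source: positions 1 2 3 4 stay [-ATR].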